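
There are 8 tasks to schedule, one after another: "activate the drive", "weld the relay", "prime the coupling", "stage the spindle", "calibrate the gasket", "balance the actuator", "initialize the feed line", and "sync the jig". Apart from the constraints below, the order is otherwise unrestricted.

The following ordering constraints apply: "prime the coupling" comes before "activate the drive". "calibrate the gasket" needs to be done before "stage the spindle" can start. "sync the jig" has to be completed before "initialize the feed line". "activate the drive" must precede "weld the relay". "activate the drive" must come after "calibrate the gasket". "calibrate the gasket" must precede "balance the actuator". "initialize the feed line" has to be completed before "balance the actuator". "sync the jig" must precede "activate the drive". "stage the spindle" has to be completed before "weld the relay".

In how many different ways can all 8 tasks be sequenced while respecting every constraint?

3 tasks have no prerequisites ("prime the coupling", "calibrate the gasket", "sync the jig"), so any of them could come first.
Counting all ways to extend the partial order to a total order gives 237.

237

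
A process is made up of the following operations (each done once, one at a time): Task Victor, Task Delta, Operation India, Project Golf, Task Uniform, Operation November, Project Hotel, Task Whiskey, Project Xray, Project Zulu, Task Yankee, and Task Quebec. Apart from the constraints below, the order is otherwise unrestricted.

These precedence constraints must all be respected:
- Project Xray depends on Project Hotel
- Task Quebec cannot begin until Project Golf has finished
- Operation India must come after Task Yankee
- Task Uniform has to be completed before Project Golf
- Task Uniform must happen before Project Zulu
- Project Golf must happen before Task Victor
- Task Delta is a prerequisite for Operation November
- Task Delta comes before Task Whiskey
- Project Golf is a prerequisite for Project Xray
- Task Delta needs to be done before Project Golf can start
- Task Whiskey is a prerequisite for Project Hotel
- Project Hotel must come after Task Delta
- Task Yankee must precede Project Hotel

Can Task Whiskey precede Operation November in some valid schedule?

Yes

The constraints leave Task Whiskey and Operation November unordered relative to each other; nothing requires Operation November earlier.
So a valid ordering placing Task Whiskey earlier than Operation November exists.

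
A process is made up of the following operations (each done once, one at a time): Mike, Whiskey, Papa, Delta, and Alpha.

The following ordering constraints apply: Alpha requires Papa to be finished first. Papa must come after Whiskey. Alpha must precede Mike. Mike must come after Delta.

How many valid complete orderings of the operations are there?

2 operations have no prerequisites (Whiskey, Delta), so any of them could come first.
Counting all ways to extend the partial order to a total order gives 4.

4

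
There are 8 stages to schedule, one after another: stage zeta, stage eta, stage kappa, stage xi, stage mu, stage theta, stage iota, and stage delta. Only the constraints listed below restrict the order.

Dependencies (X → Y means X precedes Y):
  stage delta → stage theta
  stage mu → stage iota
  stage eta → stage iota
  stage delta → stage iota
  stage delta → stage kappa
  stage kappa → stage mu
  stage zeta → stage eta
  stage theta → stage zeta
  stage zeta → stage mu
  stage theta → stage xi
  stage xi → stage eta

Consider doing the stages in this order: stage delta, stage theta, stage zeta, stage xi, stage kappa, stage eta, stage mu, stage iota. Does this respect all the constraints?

Yes

Checking each listed constraint against this order: for instance, stage delta is in position 1 and stage iota in position 8, so that constraint holds — and the remaining constraints check out the same way.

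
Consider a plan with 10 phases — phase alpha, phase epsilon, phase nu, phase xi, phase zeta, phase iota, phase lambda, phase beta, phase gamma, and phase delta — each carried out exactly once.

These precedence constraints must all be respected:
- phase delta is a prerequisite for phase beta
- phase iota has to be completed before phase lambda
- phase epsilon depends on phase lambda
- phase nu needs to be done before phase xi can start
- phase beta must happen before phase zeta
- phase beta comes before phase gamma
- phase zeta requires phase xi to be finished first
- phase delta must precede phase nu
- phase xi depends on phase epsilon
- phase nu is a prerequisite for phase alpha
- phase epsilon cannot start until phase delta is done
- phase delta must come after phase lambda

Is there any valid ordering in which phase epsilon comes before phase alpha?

Yes

Nothing in the constraints forces phase alpha before phase epsilon — there is no chain from phase alpha to phase epsilon.
That means at least one valid schedule has phase epsilon before phase alpha.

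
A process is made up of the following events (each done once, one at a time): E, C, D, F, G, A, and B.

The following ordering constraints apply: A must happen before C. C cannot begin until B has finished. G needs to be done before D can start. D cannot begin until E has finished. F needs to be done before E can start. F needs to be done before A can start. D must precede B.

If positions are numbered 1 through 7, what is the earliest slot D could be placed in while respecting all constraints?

Every event that must precede D has to come before it. Tracing all chains that end at D, those events are: E, F, G — 3 in total.
With 3 mandatory predecessors, the earliest D can sit is position 3+1 = 4, and placing just those 3 first achieves it.

4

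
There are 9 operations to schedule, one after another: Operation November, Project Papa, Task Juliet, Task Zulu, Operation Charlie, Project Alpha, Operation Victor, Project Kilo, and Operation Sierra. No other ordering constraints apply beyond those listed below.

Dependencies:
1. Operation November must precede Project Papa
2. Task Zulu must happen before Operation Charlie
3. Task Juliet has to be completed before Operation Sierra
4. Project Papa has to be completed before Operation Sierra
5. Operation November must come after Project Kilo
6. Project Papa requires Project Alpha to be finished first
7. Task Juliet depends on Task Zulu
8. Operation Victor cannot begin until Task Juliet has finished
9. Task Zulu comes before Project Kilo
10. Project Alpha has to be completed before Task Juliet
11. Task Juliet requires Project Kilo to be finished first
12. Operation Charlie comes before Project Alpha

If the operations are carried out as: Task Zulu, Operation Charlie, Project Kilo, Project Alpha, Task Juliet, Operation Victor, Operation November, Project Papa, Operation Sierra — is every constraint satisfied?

Yes

Checking each listed constraint against this order: for instance, Task Zulu is in position 1 and Task Juliet in position 5, so that constraint holds — and the remaining constraints check out the same way.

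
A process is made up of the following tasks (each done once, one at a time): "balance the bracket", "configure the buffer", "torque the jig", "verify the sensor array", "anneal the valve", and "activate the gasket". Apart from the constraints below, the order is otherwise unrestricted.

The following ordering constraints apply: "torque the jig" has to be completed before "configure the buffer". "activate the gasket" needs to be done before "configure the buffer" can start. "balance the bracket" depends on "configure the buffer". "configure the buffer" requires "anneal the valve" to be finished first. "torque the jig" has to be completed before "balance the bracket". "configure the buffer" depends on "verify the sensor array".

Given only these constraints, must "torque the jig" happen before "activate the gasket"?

No

Nothing in the constraints links "torque the jig" and "activate the gasket"; they are unordered relative to each other.
So "torque the jig" can come before "activate the gasket" or after — it is not forced.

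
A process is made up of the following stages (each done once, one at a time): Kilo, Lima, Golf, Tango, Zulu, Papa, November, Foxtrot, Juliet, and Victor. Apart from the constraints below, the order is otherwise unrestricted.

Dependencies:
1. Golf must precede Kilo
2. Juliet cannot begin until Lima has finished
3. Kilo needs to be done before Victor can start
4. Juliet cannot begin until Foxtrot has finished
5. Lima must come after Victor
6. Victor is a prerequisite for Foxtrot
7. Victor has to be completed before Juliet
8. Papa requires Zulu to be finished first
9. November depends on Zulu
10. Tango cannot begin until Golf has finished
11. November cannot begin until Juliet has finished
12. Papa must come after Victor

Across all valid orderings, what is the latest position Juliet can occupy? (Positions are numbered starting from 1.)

9

The only stage forced after Juliet (directly or by a chain) is November.
With 1 mandatory successor out of 10 stages total, the latest slot for Juliet is 10−1 = 9, and it's reachable by doing all non-successors before Juliet.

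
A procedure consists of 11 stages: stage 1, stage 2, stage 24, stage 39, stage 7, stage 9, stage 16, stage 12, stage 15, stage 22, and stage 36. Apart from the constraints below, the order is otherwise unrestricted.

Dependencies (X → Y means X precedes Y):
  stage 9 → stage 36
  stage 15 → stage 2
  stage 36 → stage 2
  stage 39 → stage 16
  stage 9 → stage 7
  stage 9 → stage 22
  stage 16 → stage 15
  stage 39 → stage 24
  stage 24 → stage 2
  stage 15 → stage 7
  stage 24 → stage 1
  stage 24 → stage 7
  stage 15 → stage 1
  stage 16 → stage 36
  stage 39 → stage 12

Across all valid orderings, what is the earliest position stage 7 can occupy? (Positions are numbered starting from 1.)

6

Every stage that must precede stage 7 has to come before it. Tracing all chains that end at stage 7, those stages are: stage 24, stage 39, stage 9, stage 16, stage 15 — 5 in total.
With 5 mandatory predecessors, the earliest stage 7 can sit is position 5+1 = 6, and placing just those 5 first achieves it.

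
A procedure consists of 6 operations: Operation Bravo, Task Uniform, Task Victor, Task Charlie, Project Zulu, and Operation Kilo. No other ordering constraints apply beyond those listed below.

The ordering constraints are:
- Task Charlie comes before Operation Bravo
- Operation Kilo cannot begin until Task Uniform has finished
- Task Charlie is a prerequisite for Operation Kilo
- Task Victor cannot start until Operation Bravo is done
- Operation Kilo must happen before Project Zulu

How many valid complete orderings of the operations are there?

16

The operations with no prerequisites are Task Uniform, Task Charlie; any of them can be placed first.
Counting all ways to extend the partial order to a total order gives 16.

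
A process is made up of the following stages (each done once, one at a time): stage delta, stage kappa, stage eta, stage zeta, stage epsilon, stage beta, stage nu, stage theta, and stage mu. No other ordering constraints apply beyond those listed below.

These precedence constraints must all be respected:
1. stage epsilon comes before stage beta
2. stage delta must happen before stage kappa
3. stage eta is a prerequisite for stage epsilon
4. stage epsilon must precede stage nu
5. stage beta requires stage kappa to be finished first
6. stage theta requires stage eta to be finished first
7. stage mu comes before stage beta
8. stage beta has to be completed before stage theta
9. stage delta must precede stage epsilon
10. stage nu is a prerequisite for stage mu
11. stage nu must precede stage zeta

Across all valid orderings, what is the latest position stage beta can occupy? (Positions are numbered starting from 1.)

8

The only stage forced after stage beta (directly or by a chain) is stage theta.
With 1 mandatory successor out of 9 stages total, the latest slot for stage beta is 9−1 = 8, and it's reachable by doing all non-successors before stage beta.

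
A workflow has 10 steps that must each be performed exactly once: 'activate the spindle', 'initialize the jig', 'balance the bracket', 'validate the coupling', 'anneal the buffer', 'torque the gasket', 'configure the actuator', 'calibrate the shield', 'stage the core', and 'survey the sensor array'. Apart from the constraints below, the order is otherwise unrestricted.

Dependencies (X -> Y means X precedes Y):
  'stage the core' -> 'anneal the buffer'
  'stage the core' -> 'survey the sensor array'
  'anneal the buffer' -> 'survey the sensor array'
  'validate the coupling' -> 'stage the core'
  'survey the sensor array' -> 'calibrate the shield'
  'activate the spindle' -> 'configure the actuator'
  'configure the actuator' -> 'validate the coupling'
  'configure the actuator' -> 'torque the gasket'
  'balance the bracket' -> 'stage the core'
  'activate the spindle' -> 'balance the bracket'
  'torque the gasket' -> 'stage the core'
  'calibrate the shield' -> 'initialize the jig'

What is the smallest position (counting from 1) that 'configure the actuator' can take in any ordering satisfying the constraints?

Working backwards through the constraints from 'configure the actuator', its only required predecessor is 'activate the spindle'.
With 1 mandatory predecessor, the earliest 'configure the actuator' can sit is position 1+1 = 2, and placing just that one first achieves it.

2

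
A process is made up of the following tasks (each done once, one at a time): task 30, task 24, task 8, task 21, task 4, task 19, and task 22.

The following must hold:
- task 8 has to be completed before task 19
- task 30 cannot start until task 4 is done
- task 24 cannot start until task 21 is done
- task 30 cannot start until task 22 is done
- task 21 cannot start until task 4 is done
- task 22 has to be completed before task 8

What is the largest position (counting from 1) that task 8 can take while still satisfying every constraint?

6

The only task forced after task 8 (directly or by a chain) is task 19.
So at least 1 task follows task 8, putting task 8 no later than position 6. That position is achievable by scheduling everything else first.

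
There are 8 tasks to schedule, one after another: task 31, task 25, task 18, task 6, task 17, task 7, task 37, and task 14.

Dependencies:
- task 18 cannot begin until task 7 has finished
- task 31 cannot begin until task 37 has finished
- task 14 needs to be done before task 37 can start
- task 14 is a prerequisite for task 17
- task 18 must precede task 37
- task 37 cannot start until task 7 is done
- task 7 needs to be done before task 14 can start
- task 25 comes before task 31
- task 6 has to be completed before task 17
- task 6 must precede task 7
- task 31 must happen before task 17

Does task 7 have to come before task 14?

Yes

Tracing the constraints gives a chain: task 7 → task 14.
Hence task 7 necessarily comes before task 14.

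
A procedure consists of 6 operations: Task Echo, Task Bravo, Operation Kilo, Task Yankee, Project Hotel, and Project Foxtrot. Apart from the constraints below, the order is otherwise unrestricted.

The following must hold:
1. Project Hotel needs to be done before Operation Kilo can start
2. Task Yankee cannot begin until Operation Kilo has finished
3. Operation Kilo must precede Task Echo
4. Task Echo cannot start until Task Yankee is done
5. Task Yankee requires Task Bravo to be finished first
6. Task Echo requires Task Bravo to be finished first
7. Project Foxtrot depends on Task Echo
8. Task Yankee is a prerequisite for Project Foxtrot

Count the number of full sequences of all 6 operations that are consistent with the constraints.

3

The operations with no prerequisites are Task Bravo, Project Hotel; any of them can be placed first.
Enumerating by repeatedly choosing an available operation (one whose prerequisites are all placed) gives 3 distinct complete orderings.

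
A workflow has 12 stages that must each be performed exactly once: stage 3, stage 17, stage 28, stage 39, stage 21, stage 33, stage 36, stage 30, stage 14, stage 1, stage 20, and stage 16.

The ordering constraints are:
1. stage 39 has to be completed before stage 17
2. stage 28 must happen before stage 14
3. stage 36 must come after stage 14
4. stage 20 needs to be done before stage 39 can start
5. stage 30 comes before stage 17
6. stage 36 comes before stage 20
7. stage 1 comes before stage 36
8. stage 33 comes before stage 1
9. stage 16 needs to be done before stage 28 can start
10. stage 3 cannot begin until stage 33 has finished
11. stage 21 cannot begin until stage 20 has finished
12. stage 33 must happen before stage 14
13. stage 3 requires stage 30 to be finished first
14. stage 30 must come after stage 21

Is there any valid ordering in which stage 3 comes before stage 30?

No

There is a dependency chain stage 30 → stage 3, so stage 3 always comes after stage 30.
Hence stage 3 can never be scheduled before stage 30.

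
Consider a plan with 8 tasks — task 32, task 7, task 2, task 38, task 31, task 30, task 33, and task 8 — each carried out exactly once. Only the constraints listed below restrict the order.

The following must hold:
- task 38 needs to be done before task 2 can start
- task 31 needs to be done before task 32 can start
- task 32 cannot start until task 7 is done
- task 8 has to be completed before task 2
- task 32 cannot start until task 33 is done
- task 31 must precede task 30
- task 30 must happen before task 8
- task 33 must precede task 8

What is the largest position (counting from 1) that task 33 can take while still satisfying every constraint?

5

Following every chain forward from task 33, the tasks that must come later are task 32, task 2, task 8 — 3 of them.
With 3 mandatory successors out of 8 tasks total, the latest slot for task 33 is 8−3 = 5, and it's reachable by doing all non-successors before task 33.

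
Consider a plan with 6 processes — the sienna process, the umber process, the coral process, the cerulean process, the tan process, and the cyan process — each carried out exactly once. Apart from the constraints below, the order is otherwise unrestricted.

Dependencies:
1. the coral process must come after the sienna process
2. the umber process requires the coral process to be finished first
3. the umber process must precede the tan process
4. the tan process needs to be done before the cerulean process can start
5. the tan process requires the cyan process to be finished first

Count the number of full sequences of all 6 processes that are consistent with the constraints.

4

The processes with no prerequisites are the sienna process, the cyan process; any of them can be placed first.
Enumerating by repeatedly choosing an available process (one whose prerequisites are all placed) gives 4 distinct complete orderings.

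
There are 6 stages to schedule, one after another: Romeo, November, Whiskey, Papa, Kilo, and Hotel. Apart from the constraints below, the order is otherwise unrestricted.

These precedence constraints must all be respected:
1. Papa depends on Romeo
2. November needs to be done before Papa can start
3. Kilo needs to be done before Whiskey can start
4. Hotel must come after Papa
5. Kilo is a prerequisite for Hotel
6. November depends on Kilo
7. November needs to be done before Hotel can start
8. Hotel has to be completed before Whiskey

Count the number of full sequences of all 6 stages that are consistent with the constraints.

3

The stages with no prerequisites are Romeo, Kilo; any of them can be placed first.
Systematically extending each partial ordering one stage at a time and counting, there are 3 complete orderings.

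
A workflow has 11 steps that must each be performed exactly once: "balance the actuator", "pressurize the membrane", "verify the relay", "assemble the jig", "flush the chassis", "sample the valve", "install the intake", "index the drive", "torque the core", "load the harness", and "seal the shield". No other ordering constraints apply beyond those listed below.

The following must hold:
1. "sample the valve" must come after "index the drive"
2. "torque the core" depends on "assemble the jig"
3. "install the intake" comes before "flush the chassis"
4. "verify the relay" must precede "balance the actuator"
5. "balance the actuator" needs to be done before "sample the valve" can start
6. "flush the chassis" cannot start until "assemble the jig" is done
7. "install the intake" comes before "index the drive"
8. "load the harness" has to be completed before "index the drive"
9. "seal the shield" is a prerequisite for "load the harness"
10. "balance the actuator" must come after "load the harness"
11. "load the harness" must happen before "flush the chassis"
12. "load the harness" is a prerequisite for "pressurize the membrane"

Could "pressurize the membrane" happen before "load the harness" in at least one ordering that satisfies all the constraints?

There is a dependency chain "load the harness" → "pressurize the membrane", so "pressurize the membrane" always comes after "load the harness".
Hence "pressurize the membrane" can never be scheduled before "load the harness".

No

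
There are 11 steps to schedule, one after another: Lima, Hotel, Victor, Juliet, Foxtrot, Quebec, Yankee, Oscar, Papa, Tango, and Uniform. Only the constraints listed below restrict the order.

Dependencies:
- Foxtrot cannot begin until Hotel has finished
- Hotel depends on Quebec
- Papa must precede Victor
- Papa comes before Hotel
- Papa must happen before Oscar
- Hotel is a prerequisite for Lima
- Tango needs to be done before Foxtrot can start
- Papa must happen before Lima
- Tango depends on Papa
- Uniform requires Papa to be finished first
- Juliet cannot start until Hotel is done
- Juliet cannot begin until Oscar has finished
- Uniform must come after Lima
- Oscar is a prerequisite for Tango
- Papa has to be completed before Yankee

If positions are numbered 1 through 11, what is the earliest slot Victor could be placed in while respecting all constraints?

2

The only step forced before Victor (directly or transitively) is Papa.
With 1 mandatory predecessor, the earliest Victor can sit is position 1+1 = 2, and placing just that one first achieves it.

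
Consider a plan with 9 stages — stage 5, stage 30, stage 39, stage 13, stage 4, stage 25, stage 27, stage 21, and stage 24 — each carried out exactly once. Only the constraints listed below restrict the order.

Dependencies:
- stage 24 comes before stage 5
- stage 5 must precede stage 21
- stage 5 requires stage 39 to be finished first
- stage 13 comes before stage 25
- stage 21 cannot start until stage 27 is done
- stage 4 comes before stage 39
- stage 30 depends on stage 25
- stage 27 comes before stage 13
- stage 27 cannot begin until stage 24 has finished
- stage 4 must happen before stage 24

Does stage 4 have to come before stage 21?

Tracing the constraints gives a chain: stage 4 → stage 24 → stage 5 → stage 21.
That forces stage 4 before stage 21 in every valid schedule.

Yes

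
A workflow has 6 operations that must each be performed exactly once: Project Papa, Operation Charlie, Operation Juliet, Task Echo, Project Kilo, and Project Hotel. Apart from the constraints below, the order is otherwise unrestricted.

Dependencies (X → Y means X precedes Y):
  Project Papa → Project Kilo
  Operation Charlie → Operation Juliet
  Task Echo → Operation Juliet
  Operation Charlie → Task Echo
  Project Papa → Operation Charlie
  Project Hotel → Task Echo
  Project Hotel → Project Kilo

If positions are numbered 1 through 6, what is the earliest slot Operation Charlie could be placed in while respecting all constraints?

2

Working backwards through the constraints from Operation Charlie, its only required predecessor is Project Papa.
With 1 mandatory predecessor, the earliest Operation Charlie can sit is position 1+1 = 2, and placing just that one first achieves it.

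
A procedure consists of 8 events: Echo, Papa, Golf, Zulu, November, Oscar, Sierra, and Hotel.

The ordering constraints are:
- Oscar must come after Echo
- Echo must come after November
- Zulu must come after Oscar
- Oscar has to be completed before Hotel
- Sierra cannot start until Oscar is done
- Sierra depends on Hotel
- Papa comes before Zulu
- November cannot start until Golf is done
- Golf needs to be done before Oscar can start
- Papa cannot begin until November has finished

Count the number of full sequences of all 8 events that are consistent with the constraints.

12

Golf is the only event with nothing required before it, so every ordering starts there.
Counting all ways to extend the partial order to a total order gives 12.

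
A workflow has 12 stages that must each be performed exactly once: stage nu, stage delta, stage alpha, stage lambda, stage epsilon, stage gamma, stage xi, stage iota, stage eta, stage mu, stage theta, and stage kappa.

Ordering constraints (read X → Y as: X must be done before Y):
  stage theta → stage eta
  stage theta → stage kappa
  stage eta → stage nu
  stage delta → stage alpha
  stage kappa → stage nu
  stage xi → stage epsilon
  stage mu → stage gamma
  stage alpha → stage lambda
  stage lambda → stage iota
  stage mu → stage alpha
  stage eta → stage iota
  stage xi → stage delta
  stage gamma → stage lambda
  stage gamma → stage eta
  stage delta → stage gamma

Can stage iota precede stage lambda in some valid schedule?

No

There is a dependency chain stage lambda → stage iota, so stage iota always comes after stage lambda.
So no valid ordering can have stage iota before stage lambda.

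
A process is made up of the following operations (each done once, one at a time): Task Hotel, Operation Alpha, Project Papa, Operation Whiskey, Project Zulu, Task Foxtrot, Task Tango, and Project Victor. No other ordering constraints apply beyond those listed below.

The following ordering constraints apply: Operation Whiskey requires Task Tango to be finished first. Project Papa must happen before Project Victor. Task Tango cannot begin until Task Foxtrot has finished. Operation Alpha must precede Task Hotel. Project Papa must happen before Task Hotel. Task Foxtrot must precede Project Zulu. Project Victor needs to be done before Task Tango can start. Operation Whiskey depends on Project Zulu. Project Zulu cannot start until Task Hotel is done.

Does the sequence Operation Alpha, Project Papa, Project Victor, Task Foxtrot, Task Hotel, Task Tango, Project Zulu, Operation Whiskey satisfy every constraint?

Going through the constraints one by one, each required predecessor appears earlier in the sequence than its dependent — e.g. Operation Alpha (position 1) is before Task Hotel (position 5), as required.

Yes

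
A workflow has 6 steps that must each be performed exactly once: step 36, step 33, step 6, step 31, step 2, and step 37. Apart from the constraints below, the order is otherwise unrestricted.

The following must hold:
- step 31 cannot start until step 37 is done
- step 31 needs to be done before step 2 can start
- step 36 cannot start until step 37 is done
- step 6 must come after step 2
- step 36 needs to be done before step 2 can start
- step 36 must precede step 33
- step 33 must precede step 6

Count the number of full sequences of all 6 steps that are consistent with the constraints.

5

Only step 37 has no prerequisites, so it must go first.
Enumerating by repeatedly choosing an available step (one whose prerequisites are all placed) gives 5 distinct complete orderings.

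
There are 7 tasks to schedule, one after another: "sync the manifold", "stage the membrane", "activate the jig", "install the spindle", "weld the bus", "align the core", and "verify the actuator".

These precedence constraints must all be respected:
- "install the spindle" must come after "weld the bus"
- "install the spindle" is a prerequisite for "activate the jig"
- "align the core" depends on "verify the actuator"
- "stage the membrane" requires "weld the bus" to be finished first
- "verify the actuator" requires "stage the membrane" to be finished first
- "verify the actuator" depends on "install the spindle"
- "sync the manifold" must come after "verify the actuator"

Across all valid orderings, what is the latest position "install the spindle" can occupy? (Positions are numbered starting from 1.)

The tasks that are forced after "install the spindle", directly or by a chain of constraints, are "sync the manifold", "activate the jig", "align the core", "verify the actuator". That's 4 tasks.
With 4 mandatory successors out of 7 tasks total, the latest slot for "install the spindle" is 7−4 = 3, and it's reachable by doing all non-successors before "install the spindle".

3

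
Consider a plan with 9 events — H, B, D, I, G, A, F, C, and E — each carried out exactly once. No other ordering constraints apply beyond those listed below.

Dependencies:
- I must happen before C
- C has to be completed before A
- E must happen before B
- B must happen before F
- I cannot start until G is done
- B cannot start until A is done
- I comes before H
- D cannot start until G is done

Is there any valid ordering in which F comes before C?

Following C → A → B → F, C must precede F in every valid ordering.
Hence F can never be scheduled before C.

No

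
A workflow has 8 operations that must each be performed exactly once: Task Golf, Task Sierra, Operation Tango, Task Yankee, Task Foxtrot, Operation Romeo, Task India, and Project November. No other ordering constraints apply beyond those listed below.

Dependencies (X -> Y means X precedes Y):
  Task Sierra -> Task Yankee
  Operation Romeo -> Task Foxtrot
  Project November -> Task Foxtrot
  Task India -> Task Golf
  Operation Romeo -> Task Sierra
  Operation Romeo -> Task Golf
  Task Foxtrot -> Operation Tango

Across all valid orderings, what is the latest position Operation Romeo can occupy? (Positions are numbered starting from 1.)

3

Every operation that must follow Operation Romeo has to come after it. Tracing all chains starting from Operation Romeo, those operations are: Task Golf, Task Sierra, Operation Tango, Task Yankee, Task Foxtrot — 5 in total.
So at least 5 operations follow Operation Romeo, putting Operation Romeo no later than position 3. That position is achievable by scheduling everything else first.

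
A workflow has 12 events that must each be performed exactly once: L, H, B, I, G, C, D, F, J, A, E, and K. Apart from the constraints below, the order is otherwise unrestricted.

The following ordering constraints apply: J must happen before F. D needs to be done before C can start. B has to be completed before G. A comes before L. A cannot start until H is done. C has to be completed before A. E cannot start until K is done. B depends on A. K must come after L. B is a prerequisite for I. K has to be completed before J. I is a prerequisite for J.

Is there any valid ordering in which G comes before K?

Yes

The constraints leave G and K unordered relative to each other; nothing requires K earlier.
That means at least one valid schedule has G before K.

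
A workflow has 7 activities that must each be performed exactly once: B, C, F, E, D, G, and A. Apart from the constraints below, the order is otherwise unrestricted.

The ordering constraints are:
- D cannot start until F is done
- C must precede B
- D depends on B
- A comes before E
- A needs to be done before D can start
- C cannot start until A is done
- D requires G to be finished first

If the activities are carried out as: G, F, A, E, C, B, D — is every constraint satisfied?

Checking each listed constraint against this order: for instance, G is in position 1 and D in position 7, so that constraint holds — and the remaining constraints check out the same way.

Yes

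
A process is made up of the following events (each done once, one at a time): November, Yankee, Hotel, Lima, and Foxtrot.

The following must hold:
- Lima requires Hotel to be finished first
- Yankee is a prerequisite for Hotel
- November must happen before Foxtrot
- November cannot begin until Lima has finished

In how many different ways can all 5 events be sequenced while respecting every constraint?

Yankee is the only event with nothing required before it, so every ordering starts there.
Every event is then forced in turn, so only 1 complete ordering is consistent with the constraints.

1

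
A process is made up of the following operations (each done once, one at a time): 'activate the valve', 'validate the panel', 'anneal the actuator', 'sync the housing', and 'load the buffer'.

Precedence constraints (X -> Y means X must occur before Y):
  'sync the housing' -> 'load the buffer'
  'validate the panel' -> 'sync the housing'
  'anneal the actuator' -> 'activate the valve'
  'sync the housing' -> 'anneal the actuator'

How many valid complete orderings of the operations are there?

Only 'validate the panel' has no prerequisites, so it must go first.
Enumerating by repeatedly choosing an available operation (one whose prerequisites are all placed) gives 3 distinct complete orderings.

3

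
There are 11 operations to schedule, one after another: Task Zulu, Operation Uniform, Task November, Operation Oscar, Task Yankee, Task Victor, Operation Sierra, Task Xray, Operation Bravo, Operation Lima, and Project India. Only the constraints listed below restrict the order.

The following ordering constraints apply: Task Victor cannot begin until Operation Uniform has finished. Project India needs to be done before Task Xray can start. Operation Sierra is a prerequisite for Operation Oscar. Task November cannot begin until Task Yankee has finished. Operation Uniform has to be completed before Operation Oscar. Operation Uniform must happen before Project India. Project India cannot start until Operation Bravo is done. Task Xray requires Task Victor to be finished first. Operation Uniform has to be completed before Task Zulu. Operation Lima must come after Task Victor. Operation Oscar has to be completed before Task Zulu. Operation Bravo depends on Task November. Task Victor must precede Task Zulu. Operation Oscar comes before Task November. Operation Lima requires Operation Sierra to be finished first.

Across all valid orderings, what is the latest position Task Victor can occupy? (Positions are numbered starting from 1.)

Every operation that must follow Task Victor has to come after it. Tracing all chains starting from Task Victor, those operations are: Task Zulu, Task Xray, Operation Lima — 3 in total.
With 3 mandatory successors out of 11 operations total, the latest slot for Task Victor is 11−3 = 8, and it's reachable by doing all non-successors before Task Victor.

8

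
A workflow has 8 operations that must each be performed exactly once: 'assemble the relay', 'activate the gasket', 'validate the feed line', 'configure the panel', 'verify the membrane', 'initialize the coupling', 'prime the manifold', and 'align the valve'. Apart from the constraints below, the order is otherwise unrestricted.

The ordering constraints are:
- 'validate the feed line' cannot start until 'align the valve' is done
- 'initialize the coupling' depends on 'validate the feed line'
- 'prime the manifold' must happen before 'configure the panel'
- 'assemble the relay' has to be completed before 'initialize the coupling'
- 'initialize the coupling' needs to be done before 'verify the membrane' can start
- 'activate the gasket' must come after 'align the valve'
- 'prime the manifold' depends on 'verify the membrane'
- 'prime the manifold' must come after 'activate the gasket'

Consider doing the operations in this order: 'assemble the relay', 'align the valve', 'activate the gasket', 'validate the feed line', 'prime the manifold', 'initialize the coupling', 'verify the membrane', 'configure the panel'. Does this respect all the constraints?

No

Here 'verify the membrane' comes after 'prime the manifold'.
That contradicts the constraint that 'verify the membrane' must precede 'prime the manifold'.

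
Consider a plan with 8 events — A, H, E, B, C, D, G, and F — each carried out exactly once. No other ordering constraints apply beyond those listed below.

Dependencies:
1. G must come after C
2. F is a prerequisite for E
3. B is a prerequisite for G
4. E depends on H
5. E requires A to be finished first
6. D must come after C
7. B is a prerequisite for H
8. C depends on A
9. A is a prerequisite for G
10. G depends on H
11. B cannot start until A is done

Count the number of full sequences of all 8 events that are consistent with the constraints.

2 events have no prerequisites (A, F), so any of them could come first.
Systematically extending each partial ordering one event at a time and counting, there are 155 complete orderings.

155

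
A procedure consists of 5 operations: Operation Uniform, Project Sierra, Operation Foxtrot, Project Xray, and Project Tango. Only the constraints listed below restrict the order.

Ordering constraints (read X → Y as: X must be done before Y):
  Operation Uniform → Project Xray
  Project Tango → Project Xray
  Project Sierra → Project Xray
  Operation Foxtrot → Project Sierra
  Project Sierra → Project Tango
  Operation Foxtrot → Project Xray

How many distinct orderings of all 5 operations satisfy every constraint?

The operations with no prerequisites are Operation Uniform, Operation Foxtrot; any of them can be placed first.
Enumerating by repeatedly choosing an available operation (one whose prerequisites are all placed) gives 4 distinct complete orderings.

4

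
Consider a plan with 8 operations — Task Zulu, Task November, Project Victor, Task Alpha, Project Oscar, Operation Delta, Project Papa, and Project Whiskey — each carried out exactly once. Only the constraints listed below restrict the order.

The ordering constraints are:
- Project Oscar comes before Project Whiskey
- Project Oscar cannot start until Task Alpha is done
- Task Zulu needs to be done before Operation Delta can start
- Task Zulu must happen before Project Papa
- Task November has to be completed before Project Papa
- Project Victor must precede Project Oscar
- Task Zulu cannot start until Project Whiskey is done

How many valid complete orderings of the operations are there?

The operations with no prerequisites are Task November, Project Victor, Task Alpha; any of them can be placed first.
Systematically extending each partial ordering one operation at a time and counting, there are 26 complete orderings.

26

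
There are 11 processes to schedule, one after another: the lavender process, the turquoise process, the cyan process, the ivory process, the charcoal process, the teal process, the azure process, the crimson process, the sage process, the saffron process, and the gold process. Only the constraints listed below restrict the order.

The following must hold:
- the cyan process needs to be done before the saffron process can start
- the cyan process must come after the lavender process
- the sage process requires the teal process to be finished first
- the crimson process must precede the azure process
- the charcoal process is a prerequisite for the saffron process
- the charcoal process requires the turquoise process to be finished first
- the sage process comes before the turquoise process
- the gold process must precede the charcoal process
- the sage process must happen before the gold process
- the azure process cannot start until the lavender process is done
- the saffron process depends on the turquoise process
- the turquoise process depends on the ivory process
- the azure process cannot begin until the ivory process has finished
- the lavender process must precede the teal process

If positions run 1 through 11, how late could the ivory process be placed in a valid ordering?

7

Every process that must follow the ivory process has to come after it. Tracing all chains starting from the ivory process, those processes are: the turquoise process, the charcoal process, the azure process, the saffron process — 4 in total.
With 4 mandatory successors out of 11 processes total, the latest slot for the ivory process is 11−4 = 7, and it's reachable by doing all non-successors before the ivory process.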